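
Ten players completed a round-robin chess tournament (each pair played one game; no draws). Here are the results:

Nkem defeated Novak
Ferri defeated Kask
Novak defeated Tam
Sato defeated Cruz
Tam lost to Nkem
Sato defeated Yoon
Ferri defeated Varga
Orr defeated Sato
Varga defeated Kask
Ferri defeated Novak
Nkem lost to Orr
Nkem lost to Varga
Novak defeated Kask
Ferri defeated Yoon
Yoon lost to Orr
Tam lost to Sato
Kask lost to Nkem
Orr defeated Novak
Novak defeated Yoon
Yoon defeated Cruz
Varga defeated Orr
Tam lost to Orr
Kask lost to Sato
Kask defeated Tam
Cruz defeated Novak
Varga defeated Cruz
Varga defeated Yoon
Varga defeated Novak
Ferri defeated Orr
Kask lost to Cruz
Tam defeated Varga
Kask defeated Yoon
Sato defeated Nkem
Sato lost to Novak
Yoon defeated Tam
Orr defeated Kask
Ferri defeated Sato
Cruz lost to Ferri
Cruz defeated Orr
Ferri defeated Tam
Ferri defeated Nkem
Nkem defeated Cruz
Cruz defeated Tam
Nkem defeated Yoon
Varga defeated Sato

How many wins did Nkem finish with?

5

Nkem's results: beat Kask, Cruz, Novak, Yoon, Tam; lost to Sato, Varga, Ferri, Orr.
That is 5 wins.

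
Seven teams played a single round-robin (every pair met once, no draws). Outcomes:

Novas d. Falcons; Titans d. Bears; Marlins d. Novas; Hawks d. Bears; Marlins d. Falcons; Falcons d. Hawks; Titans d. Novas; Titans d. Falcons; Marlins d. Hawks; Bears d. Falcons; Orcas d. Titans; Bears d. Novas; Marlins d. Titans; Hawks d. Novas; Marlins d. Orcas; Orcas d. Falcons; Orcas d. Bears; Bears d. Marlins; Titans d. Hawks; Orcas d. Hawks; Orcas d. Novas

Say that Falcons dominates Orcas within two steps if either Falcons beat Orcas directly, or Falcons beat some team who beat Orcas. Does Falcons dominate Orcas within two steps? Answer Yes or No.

No

Falcons did not beat Orcas directly.
Falcons beat Hawks, but each of them lost to Orcas. No two-step path.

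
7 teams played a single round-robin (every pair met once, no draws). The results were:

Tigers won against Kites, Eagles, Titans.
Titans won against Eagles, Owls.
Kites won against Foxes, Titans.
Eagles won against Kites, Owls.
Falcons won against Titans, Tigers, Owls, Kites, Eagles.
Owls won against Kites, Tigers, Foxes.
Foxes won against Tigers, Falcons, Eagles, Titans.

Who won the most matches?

Win totals: Eagles 2, Falcons 5, Foxes 4, Kites 2, Owls 3, Tigers 3, Titans 2.
Falcons leads with 5 wins (next highest: 4).

Falcons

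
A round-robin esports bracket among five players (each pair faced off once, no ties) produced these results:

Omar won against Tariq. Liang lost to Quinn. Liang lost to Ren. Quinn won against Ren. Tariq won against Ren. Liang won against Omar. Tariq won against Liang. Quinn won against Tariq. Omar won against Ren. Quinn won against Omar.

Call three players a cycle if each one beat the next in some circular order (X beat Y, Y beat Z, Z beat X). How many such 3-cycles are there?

2

Of the C(5,3) = 10 triples, the cyclic ones are: {Tariq, Liang, Omar}; {Ren, Liang, Omar}.
That is 2.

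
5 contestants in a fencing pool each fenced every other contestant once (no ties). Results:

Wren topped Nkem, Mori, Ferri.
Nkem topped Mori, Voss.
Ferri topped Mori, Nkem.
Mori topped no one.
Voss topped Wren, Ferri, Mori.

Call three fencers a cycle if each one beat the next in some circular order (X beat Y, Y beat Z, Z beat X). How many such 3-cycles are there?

Win totals: Ferri 2, Wren 3, Mori 0, Nkem 2, Voss 3.
A fencer with w wins dominates both others in C(w,2) triples; summing gives 1 + 3 + 0 + 1 + 3 = 8 transitive triples.
Total triples C(5,3) = 10, so cyclic triples = 10 − 8 = 2.

2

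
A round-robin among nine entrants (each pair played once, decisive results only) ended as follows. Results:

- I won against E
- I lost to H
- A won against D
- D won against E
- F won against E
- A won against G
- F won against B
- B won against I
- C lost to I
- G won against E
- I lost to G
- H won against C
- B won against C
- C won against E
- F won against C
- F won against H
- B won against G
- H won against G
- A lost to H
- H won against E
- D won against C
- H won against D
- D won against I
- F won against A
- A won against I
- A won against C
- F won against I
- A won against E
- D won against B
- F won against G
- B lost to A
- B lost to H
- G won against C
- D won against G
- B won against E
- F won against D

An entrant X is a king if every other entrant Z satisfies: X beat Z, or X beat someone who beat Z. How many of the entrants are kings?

A cannot reach F, H in two steps.
B cannot reach A, D, F, H in two steps.
C cannot reach A, B, D, F, G, H, I in two steps.
D cannot reach A, F, H in two steps.
E cannot reach A, B, C, D, F, G, H, I in two steps.
F reaches everyone (king).
G cannot reach A, B, D, F, H in two steps.
H cannot reach F in two steps.
I cannot reach A, B, D, F, G, H in two steps.
Kings: F — 1.

1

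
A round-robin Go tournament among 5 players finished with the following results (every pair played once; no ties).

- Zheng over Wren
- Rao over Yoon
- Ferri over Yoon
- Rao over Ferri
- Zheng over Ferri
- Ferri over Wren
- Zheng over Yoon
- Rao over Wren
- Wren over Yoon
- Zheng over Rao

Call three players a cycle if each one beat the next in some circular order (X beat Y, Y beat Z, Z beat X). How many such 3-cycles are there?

0

Win totals: Ferri 2, Wren 1, Yoon 0, Rao 3, Zheng 4.
A player with w wins dominates both others in C(w,2) triples; summing gives 1 + 0 + 0 + 3 + 6 = 10 transitive triples.
Total triples C(5,3) = 10, so cyclic triples = 10 − 10 = 0.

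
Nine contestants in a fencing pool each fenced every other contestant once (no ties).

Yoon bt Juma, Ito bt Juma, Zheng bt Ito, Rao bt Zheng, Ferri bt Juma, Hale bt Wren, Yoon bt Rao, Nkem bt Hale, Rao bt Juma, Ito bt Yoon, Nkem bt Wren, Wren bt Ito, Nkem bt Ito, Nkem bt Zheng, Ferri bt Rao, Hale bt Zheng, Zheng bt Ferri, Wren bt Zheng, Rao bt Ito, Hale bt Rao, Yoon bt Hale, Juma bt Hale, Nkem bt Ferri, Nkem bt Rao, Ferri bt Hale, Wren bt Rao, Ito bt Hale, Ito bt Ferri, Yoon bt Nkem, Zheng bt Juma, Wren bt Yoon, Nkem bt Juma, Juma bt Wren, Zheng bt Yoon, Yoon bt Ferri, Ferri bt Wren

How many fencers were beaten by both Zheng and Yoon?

Zheng beat: Ito, Yoon, Ferri, Juma.
Yoon beat: Ferri, Rao, Nkem, Hale, Juma.
Both beat: Ferri, Juma — 2.

2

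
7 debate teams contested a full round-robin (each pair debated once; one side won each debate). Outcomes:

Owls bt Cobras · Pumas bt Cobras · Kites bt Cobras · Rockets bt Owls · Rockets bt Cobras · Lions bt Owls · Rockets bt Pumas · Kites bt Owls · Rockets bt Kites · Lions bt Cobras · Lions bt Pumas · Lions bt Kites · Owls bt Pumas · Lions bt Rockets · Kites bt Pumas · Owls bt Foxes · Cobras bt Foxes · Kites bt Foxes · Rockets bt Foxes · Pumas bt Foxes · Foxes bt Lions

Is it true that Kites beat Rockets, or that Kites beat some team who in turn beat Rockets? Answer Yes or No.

No

Kites did not beat Rockets directly.
Kites beat Owls, Cobras, Pumas, Foxes, but each of them lost to Rockets. No two-step path.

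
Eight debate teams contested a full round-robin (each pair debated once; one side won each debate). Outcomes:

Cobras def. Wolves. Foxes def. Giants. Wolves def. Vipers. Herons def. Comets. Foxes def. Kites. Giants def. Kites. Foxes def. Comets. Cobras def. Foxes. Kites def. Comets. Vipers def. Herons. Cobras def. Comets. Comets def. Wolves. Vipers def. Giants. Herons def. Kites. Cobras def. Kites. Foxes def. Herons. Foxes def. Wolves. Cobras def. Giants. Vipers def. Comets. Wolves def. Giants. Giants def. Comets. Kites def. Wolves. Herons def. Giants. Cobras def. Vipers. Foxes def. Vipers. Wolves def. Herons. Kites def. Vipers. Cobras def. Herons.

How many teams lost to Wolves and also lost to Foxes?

Wolves beat: Herons, Vipers, Giants.
Foxes beat: Herons, Comets, Wolves, Vipers, Giants, Kites.
Both beat: Herons, Vipers, Giants — 3.

3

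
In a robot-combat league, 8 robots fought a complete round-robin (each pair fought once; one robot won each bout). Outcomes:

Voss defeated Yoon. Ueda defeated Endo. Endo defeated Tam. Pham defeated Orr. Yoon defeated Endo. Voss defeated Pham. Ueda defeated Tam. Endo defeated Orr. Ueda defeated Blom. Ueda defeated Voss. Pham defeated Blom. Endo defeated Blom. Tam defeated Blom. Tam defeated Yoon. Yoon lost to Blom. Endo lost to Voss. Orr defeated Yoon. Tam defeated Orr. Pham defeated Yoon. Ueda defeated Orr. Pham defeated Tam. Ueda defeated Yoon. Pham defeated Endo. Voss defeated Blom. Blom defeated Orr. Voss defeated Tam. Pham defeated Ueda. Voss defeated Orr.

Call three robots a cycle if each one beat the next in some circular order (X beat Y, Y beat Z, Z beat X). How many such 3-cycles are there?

4

Win totals: Blom 2, Tam 3, Pham 6, Yoon 1, Voss 6, Endo 3, Ueda 6, Orr 1.
A robot with w wins dominates both others in C(w,2) triples; summing gives 1 + 3 + 15 + 0 + 15 + 3 + 15 + 0 = 52 transitive triples.
Total triples C(8,3) = 56, so cyclic triples = 56 − 52 = 4.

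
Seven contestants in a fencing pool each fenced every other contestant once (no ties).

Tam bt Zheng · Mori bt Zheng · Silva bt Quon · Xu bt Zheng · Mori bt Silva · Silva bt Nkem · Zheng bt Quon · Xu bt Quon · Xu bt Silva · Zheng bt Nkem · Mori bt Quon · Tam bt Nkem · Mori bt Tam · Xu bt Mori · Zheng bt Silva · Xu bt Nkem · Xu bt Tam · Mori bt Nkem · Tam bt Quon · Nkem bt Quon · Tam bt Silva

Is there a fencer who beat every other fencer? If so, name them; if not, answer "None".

Xu has 6 wins out of 6 opponents — a perfect record.

Xu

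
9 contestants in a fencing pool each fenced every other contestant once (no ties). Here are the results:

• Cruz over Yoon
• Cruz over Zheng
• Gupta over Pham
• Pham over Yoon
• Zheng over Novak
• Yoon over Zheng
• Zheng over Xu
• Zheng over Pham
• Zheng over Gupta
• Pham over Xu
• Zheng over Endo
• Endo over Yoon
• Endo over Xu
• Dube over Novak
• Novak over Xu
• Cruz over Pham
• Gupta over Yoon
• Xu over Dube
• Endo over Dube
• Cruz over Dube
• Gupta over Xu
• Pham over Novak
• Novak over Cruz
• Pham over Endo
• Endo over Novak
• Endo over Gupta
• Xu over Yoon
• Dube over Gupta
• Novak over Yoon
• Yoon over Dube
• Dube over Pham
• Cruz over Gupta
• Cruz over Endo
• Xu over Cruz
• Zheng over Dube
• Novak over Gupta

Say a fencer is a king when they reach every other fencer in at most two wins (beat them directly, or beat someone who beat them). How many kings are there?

7

Xu reaches everyone (king).
Novak reaches everyone (king).
Gupta reaches everyone (king).
Zheng reaches everyone (king).
Pham reaches everyone (king).
Yoon cannot reach Cruz in two steps.
Endo reaches everyone (king).
Dube cannot reach Zheng in two steps.
Cruz reaches everyone (king).
Kings: Xu, Novak, Gupta, Zheng, Pham, Endo, Cruz — 7.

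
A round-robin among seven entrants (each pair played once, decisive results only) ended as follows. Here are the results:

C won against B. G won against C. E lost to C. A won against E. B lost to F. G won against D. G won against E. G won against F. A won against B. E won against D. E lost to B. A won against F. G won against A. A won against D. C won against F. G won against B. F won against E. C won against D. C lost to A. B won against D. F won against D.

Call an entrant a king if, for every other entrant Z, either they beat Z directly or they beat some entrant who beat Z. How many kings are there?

1

A cannot reach G in two steps.
B cannot reach A, C, F, G in two steps.
C cannot reach A, G in two steps.
D cannot reach A, B, C, E, F, G in two steps.
E cannot reach A, B, C, F, G in two steps.
F cannot reach A, C, G in two steps.
G reaches everyone (king).
Kings: G — 1.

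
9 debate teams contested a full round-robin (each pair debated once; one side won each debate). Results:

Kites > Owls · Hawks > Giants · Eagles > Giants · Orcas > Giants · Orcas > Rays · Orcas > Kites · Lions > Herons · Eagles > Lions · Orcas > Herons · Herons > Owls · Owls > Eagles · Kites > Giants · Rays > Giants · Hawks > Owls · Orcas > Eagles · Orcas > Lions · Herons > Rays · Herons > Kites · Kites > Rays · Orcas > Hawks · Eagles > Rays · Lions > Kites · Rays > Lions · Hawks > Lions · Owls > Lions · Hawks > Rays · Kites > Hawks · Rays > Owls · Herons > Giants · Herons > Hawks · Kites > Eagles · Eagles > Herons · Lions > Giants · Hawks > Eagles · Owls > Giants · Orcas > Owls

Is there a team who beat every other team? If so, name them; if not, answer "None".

Orcas has 8 wins out of 8 opponents — a perfect record.

Orcas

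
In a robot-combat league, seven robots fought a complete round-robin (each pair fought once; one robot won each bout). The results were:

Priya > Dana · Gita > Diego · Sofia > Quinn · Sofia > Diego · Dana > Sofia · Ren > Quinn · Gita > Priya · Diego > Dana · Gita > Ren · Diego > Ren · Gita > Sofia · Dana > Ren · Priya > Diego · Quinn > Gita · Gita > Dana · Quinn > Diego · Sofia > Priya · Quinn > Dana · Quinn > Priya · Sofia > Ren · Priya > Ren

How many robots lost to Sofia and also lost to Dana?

1

Sofia beat: Quinn, Ren, Priya, Diego.
Dana beat: Ren, Sofia.
Both beat: Ren — 1.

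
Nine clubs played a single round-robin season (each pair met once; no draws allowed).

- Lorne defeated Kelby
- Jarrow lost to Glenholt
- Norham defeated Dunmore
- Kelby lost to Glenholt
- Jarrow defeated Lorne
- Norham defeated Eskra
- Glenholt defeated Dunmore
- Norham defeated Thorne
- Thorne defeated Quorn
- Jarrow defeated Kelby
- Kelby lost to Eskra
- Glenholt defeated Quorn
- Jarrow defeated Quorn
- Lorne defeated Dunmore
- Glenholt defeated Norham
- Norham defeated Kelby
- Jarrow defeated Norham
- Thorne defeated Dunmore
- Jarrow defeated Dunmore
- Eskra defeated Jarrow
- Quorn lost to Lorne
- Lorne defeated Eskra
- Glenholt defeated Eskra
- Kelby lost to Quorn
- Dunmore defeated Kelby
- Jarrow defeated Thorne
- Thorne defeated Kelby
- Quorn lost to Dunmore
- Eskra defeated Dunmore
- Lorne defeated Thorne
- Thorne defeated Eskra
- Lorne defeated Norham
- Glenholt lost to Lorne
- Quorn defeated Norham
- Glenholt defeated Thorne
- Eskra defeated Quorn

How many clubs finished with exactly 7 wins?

Win totals: Glenholt 7, Norham 4, Quorn 2, Dunmore 2, Jarrow 6, Eskra 4, Kelby 0, Thorne 4, Lorne 7.
Exactly 7: Glenholt, Lorne — 2 clubs.

2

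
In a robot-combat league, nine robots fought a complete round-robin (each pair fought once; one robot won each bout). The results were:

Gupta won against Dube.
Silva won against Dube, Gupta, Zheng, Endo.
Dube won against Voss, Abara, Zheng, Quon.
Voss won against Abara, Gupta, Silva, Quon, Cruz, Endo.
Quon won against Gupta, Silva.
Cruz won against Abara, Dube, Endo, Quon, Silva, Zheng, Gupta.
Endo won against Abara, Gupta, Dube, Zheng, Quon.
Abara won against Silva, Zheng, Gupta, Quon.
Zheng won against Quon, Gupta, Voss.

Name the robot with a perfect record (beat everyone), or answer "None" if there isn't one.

None

Highest win total is Cruz with 7 (out of 8 possible).
Cruz lost to Voss, so no robot went undefeated.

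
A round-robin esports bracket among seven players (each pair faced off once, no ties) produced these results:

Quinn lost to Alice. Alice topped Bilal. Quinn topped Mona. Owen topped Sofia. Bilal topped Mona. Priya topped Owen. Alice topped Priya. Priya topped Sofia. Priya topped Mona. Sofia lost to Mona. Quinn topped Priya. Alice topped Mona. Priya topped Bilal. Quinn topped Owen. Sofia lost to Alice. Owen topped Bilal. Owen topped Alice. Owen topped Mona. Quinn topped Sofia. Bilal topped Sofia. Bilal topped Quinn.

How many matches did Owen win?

4

Owen's results: beat Bilal, Alice, Mona, Sofia; lost to Priya, Quinn.
That is 4 wins.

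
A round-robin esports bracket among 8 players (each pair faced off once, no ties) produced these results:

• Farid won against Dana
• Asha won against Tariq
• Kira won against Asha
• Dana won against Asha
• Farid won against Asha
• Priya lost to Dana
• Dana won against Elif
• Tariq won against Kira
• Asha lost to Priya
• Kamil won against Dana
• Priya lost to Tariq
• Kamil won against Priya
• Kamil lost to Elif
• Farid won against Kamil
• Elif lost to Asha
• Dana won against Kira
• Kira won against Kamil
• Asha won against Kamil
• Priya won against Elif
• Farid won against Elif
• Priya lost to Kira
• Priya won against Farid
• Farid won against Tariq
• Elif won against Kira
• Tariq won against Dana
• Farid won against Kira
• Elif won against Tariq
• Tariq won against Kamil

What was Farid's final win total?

6

Farid's results: beat Kamil, Dana, Asha, Kira, Tariq, Elif; lost to Priya.
That is 6 wins.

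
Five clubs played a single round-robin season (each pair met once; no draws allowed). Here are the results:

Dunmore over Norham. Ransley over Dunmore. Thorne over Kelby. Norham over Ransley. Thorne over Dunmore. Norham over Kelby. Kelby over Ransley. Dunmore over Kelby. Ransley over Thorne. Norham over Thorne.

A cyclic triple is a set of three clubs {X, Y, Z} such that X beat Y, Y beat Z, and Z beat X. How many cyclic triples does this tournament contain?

4

Of the C(5,3) = 10 triples, the cyclic ones are: {Thorne, Ransley, Kelby}; {Thorne, Dunmore, Norham}; {Ransley, Dunmore, Kelby}; {Ransley, Dunmore, Norham}.
That is 4.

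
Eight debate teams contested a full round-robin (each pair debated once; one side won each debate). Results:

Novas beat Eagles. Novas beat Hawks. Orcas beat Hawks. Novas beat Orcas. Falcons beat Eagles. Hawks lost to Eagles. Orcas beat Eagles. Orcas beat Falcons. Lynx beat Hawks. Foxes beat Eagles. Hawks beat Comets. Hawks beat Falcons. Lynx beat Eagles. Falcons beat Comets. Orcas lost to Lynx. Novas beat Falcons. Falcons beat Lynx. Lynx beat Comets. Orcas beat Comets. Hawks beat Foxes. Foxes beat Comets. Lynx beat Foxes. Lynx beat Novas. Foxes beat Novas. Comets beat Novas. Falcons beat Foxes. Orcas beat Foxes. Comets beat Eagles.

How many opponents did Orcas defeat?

Orcas' results: beat Foxes, Hawks, Falcons, Eagles, Comets; lost to Novas, Lynx.
That is 5 wins.

5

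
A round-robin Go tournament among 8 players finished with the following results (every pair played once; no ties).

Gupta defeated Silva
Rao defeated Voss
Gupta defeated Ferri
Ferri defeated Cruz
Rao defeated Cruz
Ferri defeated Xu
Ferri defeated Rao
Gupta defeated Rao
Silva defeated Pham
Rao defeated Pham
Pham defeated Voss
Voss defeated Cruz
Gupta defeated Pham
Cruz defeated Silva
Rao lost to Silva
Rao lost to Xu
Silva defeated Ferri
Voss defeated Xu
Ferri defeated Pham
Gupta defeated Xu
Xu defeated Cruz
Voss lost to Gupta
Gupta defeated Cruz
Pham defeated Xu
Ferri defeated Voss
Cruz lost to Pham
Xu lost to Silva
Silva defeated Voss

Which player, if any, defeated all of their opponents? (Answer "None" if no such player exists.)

Gupta has 7 wins out of 7 opponents — a perfect record.

Gupta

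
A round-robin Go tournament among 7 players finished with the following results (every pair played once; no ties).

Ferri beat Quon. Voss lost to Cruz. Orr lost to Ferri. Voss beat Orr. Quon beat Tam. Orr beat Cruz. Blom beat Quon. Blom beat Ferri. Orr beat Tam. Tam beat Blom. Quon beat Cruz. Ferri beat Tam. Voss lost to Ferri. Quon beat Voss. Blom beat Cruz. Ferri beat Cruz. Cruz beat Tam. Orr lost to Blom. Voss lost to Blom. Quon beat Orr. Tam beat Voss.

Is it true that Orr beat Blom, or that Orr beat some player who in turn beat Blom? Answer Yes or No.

Yes

Orr did not beat Blom directly.
Orr beat Tam, Cruz. Of those, Tam beat Blom.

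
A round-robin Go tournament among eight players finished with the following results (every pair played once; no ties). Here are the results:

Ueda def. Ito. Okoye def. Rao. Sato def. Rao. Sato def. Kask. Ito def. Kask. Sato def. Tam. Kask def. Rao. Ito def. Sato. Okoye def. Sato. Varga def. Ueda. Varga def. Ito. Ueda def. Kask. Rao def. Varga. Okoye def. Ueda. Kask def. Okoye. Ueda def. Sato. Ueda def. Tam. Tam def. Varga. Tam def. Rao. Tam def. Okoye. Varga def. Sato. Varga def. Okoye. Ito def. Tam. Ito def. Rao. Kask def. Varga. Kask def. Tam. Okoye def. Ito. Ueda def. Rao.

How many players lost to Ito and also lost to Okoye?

Ito beat: Sato, Tam, Kask, Rao.
Okoye beat: Sato, Ito, Rao, Ueda.
Both beat: Sato, Rao — 2.

2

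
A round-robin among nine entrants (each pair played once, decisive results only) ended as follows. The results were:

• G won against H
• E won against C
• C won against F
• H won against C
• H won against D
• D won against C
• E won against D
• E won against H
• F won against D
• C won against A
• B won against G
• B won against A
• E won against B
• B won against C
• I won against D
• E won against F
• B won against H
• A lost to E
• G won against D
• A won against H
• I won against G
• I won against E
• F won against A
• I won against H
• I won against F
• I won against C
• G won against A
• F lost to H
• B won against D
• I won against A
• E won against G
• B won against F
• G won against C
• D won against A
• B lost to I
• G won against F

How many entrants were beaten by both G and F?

G beat: A, C, D, F, H.
F beat: A, D.
Both beat: A, D — 2.

2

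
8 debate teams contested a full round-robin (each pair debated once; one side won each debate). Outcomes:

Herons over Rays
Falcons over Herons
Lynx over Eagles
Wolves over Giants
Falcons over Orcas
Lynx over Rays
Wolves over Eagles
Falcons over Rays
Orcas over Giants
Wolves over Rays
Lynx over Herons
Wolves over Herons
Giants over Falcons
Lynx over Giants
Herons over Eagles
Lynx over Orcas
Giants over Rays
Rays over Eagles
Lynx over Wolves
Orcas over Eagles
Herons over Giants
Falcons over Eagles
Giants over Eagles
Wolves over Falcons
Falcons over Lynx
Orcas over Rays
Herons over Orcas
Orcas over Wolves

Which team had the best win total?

Win totals: Lynx 6, Orcas 4, Wolves 5, Herons 4, Rays 1, Eagles 0, Falcons 5, Giants 3.
Lynx leads with 6 wins (next highest: 5).

Lynx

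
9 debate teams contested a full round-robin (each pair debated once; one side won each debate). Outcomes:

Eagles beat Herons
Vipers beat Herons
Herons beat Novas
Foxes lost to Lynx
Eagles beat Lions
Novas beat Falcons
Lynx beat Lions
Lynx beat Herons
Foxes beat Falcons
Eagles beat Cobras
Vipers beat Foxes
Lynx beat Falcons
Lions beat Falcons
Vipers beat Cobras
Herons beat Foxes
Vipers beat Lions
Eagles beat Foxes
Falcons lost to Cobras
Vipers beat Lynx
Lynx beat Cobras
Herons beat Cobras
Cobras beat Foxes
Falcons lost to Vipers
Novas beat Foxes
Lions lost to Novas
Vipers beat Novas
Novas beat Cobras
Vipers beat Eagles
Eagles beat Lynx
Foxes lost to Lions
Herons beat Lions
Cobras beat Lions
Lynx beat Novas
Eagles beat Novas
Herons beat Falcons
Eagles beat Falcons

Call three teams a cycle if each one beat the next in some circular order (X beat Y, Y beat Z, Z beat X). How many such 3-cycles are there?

Win totals: Lynx 6, Lions 2, Cobras 3, Eagles 7, Herons 5, Foxes 1, Falcons 0, Novas 4, Vipers 8.
A team with w wins dominates both others in C(w,2) triples; summing gives 15 + 1 + 3 + 21 + 10 + 0 + 0 + 6 + 28 = 84 transitive triples.
Total triples C(9,3) = 84, so cyclic triples = 84 − 84 = 0.

0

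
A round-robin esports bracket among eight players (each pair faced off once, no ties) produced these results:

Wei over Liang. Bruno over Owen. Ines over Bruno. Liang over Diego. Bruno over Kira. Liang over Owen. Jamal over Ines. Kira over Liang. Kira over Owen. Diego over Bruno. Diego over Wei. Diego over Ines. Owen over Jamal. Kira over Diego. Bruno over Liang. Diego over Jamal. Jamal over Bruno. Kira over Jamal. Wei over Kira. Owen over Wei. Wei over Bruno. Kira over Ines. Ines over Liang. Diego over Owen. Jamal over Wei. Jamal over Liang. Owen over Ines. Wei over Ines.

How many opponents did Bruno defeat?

3

Bruno's results: beat Liang, Owen, Kira; lost to Wei, Diego, Jamal, Ines.
That is 3 wins.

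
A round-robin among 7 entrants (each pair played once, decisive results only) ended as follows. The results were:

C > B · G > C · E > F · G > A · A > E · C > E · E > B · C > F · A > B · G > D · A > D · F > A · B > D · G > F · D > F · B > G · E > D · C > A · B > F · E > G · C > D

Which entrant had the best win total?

Win totals: A 3, B 3, C 5, D 1, E 4, F 1, G 4.
C leads with 5 wins (next highest: 4).

C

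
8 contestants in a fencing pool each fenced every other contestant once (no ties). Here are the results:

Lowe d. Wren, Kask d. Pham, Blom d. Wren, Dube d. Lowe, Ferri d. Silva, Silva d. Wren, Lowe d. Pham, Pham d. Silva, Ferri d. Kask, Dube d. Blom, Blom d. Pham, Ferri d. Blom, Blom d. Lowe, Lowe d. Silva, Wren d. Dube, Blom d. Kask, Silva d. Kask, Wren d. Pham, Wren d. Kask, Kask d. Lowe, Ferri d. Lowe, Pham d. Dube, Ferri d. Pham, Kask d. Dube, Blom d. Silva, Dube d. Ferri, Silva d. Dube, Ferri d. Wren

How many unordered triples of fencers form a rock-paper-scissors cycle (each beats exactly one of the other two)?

Win totals: Pham 2, Silva 3, Lowe 3, Kask 3, Ferri 6, Wren 3, Blom 5, Dube 3.
A fencer with w wins dominates both others in C(w,2) triples; summing gives 1 + 3 + 3 + 3 + 15 + 3 + 10 + 3 = 41 transitive triples.
Total triples C(8,3) = 56, so cyclic triples = 56 − 41 = 15.

15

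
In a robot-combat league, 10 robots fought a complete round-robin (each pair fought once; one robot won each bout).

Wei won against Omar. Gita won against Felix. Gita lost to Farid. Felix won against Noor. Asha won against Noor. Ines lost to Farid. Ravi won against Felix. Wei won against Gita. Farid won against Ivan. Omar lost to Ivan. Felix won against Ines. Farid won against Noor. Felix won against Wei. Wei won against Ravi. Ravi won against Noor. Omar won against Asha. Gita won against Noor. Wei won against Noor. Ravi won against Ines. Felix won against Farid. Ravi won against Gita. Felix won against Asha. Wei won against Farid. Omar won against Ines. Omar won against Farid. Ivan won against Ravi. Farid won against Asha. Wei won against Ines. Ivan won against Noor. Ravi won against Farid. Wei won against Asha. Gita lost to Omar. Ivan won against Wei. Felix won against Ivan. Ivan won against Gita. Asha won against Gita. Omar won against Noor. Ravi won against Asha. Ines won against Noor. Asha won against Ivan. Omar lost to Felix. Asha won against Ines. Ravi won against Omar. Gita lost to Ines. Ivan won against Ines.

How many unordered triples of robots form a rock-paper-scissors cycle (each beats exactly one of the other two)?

14

Win totals: Farid 5, Noor 0, Ravi 7, Felix 7, Gita 2, Asha 4, Omar 5, Wei 7, Ivan 6, Ines 2.
A robot with w wins dominates both others in C(w,2) triples; summing gives 10 + 0 + 21 + 21 + 1 + 6 + 10 + 21 + 15 + 1 = 106 transitive triples.
Total triples C(10,3) = 120, so cyclic triples = 120 − 106 = 14.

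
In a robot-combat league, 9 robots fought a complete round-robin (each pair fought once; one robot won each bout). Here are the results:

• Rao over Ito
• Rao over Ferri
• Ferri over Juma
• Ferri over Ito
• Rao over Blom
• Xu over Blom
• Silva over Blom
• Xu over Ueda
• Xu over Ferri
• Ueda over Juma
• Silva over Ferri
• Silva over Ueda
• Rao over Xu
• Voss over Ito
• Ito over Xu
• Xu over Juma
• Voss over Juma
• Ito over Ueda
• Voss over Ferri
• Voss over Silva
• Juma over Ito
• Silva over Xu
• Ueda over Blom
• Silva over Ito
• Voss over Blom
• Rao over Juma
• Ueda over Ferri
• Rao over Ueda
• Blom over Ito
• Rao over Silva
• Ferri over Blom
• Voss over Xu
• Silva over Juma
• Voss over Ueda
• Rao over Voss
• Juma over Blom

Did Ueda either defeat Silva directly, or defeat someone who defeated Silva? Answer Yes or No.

Ueda did not beat Silva directly.
Ueda beat Ferri, Blom, Juma, but each of them lost to Silva. No two-step path.

No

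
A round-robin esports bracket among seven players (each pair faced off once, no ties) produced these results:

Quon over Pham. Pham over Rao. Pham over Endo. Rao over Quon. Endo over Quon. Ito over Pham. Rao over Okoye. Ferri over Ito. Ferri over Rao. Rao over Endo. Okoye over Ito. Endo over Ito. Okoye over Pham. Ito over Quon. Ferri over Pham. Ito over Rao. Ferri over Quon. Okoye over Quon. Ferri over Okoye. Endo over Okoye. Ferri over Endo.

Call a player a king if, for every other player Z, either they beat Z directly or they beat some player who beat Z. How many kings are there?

1

Endo cannot reach Ferri in two steps.
Ferri reaches everyone (king).
Okoye cannot reach Ferri in two steps.
Ito cannot reach Ferri in two steps.
Rao cannot reach Ferri in two steps.
Pham cannot reach Ferri in two steps.
Quon cannot reach Ferri, Okoye, Ito in two steps.
Kings: Ferri — 1.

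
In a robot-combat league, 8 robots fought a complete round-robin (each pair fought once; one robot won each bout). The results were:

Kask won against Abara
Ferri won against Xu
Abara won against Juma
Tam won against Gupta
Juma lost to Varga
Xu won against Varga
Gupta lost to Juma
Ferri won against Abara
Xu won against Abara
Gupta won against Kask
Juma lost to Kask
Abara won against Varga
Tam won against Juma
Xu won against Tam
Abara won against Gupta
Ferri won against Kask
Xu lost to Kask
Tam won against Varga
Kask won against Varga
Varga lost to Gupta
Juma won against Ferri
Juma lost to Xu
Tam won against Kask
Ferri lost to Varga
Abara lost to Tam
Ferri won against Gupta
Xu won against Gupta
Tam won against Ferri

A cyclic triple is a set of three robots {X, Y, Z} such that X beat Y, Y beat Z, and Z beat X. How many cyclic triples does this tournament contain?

13

Win totals: Gupta 2, Xu 5, Tam 6, Kask 4, Varga 2, Juma 2, Ferri 4, Abara 3.
A robot with w wins dominates both others in C(w,2) triples; summing gives 1 + 10 + 15 + 6 + 1 + 1 + 6 + 3 = 43 transitive triples.
Total triples C(8,3) = 56, so cyclic triples = 56 − 43 = 13.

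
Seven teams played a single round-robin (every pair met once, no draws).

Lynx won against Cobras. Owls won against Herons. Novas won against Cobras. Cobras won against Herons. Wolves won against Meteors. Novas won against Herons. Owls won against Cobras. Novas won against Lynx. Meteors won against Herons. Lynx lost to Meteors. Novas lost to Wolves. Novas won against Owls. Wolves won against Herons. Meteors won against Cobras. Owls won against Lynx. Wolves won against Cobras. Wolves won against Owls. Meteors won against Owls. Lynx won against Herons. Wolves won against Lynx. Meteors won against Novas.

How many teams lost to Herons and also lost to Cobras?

Herons beat: no one.
Cobras beat: Herons.
No one was beaten by both.

0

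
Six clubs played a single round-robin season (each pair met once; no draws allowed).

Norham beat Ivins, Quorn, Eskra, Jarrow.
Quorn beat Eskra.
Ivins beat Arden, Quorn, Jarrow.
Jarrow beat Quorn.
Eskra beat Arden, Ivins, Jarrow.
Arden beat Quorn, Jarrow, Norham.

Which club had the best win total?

Win totals: Quorn 1, Arden 3, Ivins 3, Jarrow 1, Eskra 3, Norham 4.
Norham leads with 4 wins (next highest: 3).

Norham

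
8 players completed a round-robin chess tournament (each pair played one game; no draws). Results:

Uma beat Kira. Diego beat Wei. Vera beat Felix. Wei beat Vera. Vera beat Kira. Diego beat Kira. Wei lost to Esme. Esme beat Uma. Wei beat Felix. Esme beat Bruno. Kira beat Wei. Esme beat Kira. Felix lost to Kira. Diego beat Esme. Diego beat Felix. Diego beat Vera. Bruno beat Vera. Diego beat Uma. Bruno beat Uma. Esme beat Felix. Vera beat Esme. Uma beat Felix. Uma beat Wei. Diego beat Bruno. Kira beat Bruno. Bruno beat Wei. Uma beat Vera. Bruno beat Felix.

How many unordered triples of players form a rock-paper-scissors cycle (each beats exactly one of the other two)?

Win totals: Esme 5, Uma 4, Diego 7, Vera 3, Felix 0, Bruno 4, Kira 3, Wei 2.
A player with w wins dominates both others in C(w,2) triples; summing gives 10 + 6 + 21 + 3 + 0 + 6 + 3 + 1 = 50 transitive triples.
Total triples C(8,3) = 56, so cyclic triples = 56 − 50 = 6.

6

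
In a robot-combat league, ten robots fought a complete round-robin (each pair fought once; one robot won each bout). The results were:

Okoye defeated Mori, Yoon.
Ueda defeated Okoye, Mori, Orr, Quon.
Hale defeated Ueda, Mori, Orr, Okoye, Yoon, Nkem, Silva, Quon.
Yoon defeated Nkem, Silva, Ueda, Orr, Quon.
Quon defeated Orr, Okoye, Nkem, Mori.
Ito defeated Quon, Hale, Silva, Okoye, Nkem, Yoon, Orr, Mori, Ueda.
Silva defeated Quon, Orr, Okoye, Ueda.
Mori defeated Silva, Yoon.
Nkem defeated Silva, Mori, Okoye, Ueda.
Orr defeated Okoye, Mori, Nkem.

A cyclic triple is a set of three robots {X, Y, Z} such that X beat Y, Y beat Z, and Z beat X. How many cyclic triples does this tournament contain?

17

Win totals: Silva 4, Nkem 4, Okoye 2, Hale 8, Ueda 4, Ito 9, Quon 4, Orr 3, Yoon 5, Mori 2.
A robot with w wins dominates both others in C(w,2) triples; summing gives 6 + 6 + 1 + 28 + 6 + 36 + 6 + 3 + 10 + 1 = 103 transitive triples.
Total triples C(10,3) = 120, so cyclic triples = 120 − 103 = 17.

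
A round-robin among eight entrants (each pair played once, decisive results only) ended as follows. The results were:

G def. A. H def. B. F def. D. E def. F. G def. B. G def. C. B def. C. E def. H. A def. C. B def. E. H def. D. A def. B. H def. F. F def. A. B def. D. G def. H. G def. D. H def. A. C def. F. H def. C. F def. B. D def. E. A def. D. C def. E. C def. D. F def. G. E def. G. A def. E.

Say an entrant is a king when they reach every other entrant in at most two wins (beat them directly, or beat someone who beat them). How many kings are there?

A reaches everyone (king).
B cannot reach A in two steps.
C reaches everyone (king).
D cannot reach A, B, C in two steps.
E reaches everyone (king).
F reaches everyone (king).
G reaches everyone (king).
H reaches everyone (king).
Kings: A, C, E, F, G, H — 6.

6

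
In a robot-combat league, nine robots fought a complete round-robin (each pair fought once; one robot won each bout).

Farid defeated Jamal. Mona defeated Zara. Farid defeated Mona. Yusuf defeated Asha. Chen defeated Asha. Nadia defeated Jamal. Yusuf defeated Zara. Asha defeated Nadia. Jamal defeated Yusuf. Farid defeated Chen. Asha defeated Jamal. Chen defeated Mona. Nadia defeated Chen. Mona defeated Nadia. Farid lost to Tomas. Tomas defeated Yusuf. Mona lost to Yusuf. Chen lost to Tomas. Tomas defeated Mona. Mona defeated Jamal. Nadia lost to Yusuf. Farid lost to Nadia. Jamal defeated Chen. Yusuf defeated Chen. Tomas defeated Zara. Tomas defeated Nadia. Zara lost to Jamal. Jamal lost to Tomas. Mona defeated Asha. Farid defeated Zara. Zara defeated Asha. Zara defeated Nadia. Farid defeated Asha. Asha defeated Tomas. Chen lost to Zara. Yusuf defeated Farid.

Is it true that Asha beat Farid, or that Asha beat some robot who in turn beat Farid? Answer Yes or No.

Yes

Asha did not beat Farid directly.
Asha beat Tomas, Nadia, Jamal. Of those, Tomas beat Farid.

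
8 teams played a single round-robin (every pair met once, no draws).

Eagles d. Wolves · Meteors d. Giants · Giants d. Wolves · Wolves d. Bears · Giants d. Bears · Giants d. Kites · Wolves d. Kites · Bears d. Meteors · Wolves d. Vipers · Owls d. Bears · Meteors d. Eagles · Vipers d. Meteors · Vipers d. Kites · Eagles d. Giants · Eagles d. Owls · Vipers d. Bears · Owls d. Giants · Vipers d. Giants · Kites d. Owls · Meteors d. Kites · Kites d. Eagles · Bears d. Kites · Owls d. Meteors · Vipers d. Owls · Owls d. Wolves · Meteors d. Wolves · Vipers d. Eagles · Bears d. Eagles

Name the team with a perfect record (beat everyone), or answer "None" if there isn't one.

Highest win total is Vipers with 6 (out of 7 possible).
Vipers lost to Wolves, so no team went undefeated.

None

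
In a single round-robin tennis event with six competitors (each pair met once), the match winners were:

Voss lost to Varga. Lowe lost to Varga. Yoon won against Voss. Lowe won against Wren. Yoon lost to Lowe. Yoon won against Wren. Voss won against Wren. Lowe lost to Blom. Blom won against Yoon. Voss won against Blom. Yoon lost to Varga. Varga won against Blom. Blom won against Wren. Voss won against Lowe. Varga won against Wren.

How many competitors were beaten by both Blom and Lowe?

2

Blom beat: Yoon, Lowe, Wren.
Lowe beat: Yoon, Wren.
Both beat: Yoon, Wren — 2.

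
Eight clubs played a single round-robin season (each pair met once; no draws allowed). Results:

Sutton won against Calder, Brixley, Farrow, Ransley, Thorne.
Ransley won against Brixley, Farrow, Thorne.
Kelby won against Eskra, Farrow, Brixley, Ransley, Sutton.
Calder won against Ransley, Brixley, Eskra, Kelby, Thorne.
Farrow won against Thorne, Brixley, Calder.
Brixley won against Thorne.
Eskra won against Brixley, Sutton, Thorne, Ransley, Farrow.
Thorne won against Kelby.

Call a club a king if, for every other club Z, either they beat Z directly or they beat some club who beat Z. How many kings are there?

4

Thorne cannot reach Calder in two steps.
Kelby reaches everyone (king).
Calder reaches everyone (king).
Eskra reaches everyone (king).
Brixley cannot reach Calder, Eskra, Sutton, Ransley, Farrow in two steps.
Sutton reaches everyone (king).
Ransley cannot reach Eskra, Sutton in two steps.
Farrow cannot reach Sutton in two steps.
Kings: Kelby, Calder, Eskra, Sutton — 4.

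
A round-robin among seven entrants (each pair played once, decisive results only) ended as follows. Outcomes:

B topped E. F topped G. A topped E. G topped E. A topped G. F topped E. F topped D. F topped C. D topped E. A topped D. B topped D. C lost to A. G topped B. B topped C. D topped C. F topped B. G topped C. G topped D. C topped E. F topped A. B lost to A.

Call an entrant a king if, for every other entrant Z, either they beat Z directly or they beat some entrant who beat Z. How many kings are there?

A cannot reach F in two steps.
B cannot reach A, F, G in two steps.
C cannot reach A, B, D, F, G in two steps.
D cannot reach A, B, F, G in two steps.
E cannot reach A, B, C, D, F, G in two steps.
F reaches everyone (king).
G cannot reach A, F in two steps.
Kings: F — 1.

1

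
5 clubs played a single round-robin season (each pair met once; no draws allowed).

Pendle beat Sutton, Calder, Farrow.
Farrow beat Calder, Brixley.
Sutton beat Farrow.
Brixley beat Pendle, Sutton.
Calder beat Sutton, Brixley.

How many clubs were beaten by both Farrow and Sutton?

0

Farrow beat: Brixley, Calder.
Sutton beat: Farrow.
No one was beaten by both.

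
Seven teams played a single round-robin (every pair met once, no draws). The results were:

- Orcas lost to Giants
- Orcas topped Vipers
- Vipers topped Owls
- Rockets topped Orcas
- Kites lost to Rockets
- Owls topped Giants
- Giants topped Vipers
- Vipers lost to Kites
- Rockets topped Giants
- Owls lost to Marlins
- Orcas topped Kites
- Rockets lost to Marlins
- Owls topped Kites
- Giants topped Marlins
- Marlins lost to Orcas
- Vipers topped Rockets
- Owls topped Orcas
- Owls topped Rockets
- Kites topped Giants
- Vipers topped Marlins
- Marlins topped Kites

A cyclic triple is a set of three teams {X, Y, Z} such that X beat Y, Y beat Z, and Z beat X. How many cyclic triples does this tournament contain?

Win totals: Vipers 3, Kites 2, Rockets 3, Marlins 3, Owls 4, Orcas 3, Giants 3.
A team with w wins dominates both others in C(w,2) triples; summing gives 3 + 1 + 3 + 3 + 6 + 3 + 3 = 22 transitive triples.
Total triples C(7,3) = 35, so cyclic triples = 35 − 22 = 13.

13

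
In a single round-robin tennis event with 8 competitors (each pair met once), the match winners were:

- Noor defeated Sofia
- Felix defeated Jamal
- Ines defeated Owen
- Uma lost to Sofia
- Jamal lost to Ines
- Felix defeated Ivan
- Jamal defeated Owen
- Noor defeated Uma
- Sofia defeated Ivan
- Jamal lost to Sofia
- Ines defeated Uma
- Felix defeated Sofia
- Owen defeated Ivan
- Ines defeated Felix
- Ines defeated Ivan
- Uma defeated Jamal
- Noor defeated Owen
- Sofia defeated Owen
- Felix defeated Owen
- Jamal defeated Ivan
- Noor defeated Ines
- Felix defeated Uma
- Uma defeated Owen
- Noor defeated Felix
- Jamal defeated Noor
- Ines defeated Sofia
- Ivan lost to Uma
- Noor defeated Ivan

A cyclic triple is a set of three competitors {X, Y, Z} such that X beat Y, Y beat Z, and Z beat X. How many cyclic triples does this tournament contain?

Win totals: Jamal 3, Owen 1, Ines 6, Felix 5, Uma 3, Ivan 0, Noor 6, Sofia 4.
A competitor with w wins dominates both others in C(w,2) triples; summing gives 3 + 0 + 15 + 10 + 3 + 0 + 15 + 6 = 52 transitive triples.
Total triples C(8,3) = 56, so cyclic triples = 56 − 52 = 4.

4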